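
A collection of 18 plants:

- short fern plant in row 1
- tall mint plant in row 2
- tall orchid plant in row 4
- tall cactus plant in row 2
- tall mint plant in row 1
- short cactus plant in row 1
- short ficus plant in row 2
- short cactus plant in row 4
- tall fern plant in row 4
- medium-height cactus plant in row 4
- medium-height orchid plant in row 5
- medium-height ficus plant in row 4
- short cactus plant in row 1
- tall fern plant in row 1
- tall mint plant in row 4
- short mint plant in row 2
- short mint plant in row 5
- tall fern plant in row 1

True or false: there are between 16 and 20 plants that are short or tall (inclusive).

False

There are 15 plants that are short or tall.
The claim requires 16 ≤ 15 ≤ 20, which does not hold.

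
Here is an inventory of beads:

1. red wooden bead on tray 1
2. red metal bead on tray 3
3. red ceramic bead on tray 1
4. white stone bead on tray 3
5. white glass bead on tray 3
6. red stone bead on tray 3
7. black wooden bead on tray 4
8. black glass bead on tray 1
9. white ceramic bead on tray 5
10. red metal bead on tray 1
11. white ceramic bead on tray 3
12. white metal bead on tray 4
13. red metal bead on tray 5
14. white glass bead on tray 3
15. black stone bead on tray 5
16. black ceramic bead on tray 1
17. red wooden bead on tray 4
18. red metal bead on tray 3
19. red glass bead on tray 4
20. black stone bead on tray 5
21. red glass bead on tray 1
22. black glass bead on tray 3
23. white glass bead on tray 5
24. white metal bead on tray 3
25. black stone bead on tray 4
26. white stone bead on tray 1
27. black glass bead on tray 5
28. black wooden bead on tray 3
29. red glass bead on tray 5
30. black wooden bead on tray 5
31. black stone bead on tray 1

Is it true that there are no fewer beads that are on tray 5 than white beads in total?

False

There are 8 beads on tray 5.
There are 9 white beads.
The claim requires 8 ≥ 9, which does not hold.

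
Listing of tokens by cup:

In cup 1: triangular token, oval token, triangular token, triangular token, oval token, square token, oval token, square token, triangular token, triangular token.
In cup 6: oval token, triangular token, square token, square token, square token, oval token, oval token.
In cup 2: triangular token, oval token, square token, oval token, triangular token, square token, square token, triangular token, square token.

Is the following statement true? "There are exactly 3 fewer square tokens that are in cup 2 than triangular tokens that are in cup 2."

square tokens in cup 2: 4.
triangular tokens in cup 2: 3.
The claim requires 3 − 4 (= -1) to equal 3, which does not hold.

False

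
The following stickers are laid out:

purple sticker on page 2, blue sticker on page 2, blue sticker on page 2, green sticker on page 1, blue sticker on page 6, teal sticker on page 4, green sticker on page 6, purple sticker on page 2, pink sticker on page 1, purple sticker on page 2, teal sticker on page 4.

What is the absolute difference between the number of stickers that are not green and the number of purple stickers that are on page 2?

6

stickers that are not green: 9. purple stickers on page 2: 3.
|9 − 3| = 9 − 3 = 6.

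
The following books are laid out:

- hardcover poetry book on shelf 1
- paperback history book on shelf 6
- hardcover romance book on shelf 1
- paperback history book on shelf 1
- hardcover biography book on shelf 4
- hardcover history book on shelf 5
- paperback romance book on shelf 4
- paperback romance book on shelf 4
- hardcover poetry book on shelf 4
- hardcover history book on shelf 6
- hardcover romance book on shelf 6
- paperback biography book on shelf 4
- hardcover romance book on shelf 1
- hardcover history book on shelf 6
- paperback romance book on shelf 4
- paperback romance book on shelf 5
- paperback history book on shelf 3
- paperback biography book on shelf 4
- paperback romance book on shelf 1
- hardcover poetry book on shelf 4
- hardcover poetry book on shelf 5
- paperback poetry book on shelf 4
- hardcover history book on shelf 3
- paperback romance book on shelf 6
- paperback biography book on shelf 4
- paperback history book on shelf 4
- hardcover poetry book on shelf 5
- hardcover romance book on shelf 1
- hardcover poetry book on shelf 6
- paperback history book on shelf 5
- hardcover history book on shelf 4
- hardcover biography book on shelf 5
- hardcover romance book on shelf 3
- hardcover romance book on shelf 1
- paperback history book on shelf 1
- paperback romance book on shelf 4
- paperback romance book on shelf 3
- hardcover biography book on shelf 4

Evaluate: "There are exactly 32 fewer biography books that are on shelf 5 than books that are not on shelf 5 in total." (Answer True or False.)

False

|biography books on shelf 5| = 1.
|books that are not on shelf 5| = 32.
The claim requires 32 − 1 (= 31) to equal 32, which does not hold.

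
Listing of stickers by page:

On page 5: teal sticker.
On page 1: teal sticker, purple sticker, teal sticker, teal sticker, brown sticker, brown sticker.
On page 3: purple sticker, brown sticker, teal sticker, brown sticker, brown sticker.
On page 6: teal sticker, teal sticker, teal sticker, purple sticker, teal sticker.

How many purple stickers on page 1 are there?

1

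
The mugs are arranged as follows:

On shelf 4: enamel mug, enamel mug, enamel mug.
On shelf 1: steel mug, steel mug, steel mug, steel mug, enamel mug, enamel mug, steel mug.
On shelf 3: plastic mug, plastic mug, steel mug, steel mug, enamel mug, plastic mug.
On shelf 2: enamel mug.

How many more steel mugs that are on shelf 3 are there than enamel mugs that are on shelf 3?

1

steel mugs on shelf 3: 2.
enamel mugs on shelf 3: 1.
2 − 1 = 1.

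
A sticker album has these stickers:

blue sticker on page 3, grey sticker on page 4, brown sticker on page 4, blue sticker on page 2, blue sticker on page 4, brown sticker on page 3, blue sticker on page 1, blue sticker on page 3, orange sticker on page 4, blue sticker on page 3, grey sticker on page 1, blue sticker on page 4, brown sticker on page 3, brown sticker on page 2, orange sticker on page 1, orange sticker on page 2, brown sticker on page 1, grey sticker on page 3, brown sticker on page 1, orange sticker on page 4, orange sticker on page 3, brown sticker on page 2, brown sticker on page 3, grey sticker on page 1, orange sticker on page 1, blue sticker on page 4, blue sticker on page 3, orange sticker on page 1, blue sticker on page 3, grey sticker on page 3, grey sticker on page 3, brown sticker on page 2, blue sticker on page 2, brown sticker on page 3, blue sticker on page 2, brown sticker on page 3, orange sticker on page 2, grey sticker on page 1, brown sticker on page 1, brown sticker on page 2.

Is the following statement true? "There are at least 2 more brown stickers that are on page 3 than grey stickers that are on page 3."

|brown stickers on page 3| = 5.
|grey stickers on page 3| = 3.
The claim requires 5 − 3 = 2 ≥ 2, which holds.

True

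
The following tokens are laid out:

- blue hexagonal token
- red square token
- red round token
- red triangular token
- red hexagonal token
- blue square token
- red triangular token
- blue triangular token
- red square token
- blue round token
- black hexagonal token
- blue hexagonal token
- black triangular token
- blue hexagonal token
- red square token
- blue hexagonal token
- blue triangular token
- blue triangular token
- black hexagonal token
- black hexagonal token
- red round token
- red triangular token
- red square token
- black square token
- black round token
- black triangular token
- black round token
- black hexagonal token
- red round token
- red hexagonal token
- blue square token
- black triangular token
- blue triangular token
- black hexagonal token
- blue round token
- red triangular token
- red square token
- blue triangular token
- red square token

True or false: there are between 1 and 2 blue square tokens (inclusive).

|blue square tokens| = 2.
The claim requires 1 ≤ 2 ≤ 2, which holds.

True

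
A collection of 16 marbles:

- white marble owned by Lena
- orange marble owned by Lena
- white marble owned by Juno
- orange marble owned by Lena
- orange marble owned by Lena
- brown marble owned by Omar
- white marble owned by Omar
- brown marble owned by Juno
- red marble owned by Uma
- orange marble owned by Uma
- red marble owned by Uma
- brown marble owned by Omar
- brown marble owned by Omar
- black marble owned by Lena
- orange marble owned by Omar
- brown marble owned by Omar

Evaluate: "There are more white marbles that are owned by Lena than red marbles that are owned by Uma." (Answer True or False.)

False

Count of white marbles owned by Lena: 1.
Count of red marbles owned by Uma: 2.
The claim requires 1 > 2, which does not hold.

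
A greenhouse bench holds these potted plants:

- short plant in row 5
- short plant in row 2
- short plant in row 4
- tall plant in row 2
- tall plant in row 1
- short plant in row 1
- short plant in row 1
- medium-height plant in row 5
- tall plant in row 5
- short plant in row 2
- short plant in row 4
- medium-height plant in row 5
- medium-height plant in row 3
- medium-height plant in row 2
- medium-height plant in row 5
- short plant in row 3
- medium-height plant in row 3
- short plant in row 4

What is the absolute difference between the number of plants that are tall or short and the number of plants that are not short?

plants that are tall or short: 12. plants that are not short: 9.
|12 − 9| = 12 − 9 = 3.

3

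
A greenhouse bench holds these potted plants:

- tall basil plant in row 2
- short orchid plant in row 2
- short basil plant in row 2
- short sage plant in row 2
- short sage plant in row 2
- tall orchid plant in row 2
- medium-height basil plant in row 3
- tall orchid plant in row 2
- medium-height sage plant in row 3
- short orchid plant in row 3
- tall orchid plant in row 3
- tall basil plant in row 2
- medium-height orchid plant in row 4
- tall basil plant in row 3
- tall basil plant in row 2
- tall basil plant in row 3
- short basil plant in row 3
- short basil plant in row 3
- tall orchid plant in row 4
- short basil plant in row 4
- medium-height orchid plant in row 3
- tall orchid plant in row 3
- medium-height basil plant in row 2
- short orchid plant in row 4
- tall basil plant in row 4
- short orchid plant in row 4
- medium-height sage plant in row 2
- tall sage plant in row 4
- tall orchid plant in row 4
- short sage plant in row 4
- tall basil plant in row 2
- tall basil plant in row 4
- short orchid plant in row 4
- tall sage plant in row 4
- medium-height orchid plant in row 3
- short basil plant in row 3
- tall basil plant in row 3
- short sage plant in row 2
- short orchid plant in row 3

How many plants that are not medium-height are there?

Total plants: 39; with the excluded value: 7; remaining 39 − 7 = 32.

32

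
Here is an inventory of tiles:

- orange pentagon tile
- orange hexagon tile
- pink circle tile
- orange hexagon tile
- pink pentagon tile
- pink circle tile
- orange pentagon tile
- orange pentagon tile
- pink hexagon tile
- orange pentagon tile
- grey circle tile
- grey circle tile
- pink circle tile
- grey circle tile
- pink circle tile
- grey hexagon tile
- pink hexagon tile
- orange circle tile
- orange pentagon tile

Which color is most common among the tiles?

Counts by color: orange 8, pink 7, grey 4.
The maximum is 8, held uniquely by orange.

orange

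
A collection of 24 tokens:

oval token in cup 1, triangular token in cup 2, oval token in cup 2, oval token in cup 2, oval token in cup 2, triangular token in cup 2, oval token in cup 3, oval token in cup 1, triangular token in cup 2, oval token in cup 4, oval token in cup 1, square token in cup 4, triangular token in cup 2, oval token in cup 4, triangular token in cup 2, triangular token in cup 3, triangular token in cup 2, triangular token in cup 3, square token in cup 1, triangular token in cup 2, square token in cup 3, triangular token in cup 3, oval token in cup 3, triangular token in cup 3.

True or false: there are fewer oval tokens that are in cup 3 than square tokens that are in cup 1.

False

There are 2 oval tokens in cup 3.
There is 1 square token in cup 1.
The claim requires 2 < 1, which does not hold.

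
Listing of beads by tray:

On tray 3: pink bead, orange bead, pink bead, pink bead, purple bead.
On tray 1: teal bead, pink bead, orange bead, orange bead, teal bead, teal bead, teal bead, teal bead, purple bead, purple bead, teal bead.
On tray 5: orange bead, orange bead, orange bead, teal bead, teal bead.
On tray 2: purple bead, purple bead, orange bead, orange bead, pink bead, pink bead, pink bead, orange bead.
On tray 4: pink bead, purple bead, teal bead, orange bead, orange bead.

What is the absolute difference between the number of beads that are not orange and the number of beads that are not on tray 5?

6

beads that are not orange: 23. beads that are not on tray 5: 29.
|23 − 29| = 29 − 23 = 6.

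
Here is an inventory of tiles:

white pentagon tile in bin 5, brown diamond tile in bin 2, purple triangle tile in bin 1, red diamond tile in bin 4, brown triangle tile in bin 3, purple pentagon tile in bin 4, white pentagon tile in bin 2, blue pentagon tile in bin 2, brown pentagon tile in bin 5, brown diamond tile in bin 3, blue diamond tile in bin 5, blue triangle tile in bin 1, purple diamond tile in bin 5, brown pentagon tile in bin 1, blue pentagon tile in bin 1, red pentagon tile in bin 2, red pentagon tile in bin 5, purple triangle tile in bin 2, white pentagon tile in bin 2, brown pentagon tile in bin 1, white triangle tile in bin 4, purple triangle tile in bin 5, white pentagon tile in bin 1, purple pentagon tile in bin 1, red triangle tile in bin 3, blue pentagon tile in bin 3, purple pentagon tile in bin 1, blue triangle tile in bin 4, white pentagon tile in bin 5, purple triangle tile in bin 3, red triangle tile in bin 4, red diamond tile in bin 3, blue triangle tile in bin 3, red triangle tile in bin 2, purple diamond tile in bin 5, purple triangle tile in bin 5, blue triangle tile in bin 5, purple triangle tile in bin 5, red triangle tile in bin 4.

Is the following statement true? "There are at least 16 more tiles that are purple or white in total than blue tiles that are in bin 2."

True

|tiles that are purple or white| = 17.
|blue tiles in bin 2| = 1.
The claim requires 17 − 1 = 16 ≥ 16, which holds.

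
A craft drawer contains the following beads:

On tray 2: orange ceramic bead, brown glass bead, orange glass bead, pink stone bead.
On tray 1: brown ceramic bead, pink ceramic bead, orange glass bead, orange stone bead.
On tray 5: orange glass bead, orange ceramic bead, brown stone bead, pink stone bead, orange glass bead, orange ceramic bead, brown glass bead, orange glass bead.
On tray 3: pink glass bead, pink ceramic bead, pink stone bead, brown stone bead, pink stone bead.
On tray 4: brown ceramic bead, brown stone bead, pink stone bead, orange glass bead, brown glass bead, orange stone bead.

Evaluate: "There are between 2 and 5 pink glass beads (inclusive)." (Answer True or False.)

False

pink glass beads: 1.
The claim requires 2 ≤ 1 ≤ 5, which does not hold.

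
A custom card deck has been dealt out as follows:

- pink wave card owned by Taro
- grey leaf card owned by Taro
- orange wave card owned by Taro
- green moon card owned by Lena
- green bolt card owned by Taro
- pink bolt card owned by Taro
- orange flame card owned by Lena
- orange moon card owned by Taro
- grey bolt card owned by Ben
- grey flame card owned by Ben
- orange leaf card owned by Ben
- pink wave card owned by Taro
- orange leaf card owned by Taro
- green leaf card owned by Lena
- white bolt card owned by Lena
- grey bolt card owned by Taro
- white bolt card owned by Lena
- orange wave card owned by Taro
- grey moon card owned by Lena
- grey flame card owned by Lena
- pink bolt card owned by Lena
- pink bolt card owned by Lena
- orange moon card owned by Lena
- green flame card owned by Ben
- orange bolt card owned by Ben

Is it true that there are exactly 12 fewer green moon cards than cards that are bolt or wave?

True

green moon cards: 1.
cards that are bolt or wave: 13.
The claim requires 13 − 1 (= 12) to equal 12, which holds.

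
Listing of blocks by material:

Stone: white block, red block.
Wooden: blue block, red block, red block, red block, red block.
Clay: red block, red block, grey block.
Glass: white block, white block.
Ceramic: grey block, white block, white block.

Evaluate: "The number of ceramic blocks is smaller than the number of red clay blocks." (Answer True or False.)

False

There are 3 ceramic blocks.
There are 2 red clay blocks.
The claim requires 3 < 2, which does not hold.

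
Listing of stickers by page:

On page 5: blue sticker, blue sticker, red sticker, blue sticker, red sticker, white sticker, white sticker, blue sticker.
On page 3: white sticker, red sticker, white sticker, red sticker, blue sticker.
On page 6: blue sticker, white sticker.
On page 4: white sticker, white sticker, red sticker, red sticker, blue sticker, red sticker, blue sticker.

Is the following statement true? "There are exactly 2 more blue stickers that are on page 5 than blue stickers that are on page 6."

blue stickers on page 5: 4.
blue stickers on page 6: 1.
The claim requires 4 − 1 (= 3) to equal 2, which does not hold.

False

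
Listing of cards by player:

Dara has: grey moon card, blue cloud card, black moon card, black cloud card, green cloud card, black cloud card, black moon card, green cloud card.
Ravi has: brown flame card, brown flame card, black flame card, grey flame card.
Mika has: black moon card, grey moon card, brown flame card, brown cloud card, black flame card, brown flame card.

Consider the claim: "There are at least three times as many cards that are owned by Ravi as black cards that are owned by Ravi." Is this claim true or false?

cards owned by Ravi: 4.
black cards owned by Ravi: 1.
The claim requires 4 ≥ 3 × 1 = 3, which holds.

True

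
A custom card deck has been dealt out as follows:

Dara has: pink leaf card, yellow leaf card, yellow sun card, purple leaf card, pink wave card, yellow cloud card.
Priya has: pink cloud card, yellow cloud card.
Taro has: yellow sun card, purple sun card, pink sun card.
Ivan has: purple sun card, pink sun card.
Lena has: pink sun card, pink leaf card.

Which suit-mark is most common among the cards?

Counts by suit-mark: sun 7, leaf 4, cloud 3, wave 1.
The maximum is 7, held uniquely by sun.

sun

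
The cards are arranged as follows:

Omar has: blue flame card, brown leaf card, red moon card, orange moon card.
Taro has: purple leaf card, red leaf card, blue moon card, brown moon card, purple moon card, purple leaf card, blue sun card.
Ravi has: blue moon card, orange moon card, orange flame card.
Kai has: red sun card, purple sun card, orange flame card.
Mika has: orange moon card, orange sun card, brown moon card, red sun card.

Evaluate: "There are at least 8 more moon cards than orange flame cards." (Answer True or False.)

False

|moon cards| = 9.
|orange flame cards| = 2.
The claim requires 9 − 2 = 7 ≥ 8, which does not hold.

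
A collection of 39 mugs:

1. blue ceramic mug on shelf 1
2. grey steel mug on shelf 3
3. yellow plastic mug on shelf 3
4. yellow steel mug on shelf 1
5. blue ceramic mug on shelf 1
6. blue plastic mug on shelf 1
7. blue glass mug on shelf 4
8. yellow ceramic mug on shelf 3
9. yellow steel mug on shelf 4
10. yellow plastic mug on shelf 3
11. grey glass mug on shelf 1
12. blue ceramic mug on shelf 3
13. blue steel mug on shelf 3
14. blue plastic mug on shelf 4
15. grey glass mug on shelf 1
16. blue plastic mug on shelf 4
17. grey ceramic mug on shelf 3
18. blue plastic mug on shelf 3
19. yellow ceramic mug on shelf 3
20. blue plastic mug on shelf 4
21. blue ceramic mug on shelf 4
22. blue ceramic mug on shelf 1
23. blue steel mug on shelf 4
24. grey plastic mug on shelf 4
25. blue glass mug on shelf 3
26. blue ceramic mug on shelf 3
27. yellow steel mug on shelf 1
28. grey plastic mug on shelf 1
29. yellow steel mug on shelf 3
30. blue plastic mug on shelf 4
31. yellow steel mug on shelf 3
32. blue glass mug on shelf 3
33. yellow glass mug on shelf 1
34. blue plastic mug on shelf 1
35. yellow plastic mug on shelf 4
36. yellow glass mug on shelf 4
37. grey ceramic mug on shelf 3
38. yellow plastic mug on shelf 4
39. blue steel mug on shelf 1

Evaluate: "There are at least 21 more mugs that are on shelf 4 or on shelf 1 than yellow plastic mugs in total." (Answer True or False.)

False

mugs on shelf 4 or on shelf 1: 24.
yellow plastic mugs: 4.
The claim requires 24 − 4 = 20 ≥ 21, which does not hold.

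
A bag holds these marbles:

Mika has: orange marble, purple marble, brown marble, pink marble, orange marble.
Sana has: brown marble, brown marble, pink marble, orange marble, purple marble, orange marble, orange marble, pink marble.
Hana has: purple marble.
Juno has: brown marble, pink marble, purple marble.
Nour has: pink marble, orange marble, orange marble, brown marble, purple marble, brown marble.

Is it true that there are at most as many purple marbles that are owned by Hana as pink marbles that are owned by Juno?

True

|purple marbles owned by Hana| = 1.
|pink marbles owned by Juno| = 1.
The claim requires 1 ≤ 1, which holds.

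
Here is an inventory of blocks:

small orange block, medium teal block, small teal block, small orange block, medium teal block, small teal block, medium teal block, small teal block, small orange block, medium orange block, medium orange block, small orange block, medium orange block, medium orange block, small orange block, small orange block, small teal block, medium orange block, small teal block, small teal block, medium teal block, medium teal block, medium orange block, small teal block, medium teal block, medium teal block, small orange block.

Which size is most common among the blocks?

Counts by size: small 14, medium 13.
The maximum is 14, held uniquely by small.

small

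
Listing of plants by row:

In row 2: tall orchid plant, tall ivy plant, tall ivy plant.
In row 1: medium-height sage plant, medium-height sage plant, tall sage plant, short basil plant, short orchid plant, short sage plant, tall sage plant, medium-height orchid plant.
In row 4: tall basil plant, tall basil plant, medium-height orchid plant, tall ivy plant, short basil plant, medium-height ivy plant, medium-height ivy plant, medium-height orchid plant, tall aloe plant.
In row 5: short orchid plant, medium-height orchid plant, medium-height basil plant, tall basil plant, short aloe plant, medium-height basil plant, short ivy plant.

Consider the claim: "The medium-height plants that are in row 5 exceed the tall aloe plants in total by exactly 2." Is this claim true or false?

medium-height plants in row 5: 3.
tall aloe plants: 1.
The claim requires 3 − 1 (= 2) to equal 2, which holds.

True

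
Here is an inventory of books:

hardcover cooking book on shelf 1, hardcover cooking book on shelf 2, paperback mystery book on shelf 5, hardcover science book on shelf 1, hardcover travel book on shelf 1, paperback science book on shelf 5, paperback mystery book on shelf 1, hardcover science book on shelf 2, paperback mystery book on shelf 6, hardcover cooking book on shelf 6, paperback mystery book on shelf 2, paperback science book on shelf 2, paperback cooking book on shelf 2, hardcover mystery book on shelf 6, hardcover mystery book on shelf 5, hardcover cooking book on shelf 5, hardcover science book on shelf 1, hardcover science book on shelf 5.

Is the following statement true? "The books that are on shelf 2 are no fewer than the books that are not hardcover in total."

False

books on shelf 2: 5.
books that are not hardcover: 7.
The claim requires 5 ≥ 7, which does not hold.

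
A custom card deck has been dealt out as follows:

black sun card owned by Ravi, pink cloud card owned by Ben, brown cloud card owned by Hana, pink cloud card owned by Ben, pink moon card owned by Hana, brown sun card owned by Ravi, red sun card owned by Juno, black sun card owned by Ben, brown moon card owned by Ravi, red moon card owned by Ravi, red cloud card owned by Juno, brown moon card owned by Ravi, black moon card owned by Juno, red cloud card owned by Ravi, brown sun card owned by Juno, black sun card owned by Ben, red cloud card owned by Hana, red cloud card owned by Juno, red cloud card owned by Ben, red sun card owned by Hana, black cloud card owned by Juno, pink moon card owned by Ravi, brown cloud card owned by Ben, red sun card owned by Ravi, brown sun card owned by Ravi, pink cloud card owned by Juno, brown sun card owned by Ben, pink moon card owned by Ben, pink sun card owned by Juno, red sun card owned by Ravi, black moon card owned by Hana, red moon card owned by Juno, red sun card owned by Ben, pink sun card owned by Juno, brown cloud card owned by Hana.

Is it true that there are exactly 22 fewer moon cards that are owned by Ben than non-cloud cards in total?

|moon cards owned by Ben| = 1.
|non-cloud cards| = 23.
The claim requires 23 − 1 (= 22) to equal 22, which holds.

True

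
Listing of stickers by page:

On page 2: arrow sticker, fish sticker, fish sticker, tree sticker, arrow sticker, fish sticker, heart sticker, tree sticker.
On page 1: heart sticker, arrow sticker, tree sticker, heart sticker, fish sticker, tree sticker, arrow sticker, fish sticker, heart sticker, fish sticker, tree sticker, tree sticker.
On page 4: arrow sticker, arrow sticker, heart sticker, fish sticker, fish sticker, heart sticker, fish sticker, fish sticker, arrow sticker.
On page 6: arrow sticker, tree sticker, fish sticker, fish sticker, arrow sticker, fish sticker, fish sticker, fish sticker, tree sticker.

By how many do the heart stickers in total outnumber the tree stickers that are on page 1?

2

heart stickers: 6.
tree stickers on page 1: 4.
6 − 4 = 2.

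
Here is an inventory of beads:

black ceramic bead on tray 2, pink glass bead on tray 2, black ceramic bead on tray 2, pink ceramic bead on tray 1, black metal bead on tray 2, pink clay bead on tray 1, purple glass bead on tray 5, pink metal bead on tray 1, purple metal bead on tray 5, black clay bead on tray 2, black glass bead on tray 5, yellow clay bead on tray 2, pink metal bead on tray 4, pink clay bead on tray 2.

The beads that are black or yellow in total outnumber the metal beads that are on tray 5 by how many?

beads that are black or yellow: 6.
metal beads on tray 5: 1.
6 − 1 = 5.

5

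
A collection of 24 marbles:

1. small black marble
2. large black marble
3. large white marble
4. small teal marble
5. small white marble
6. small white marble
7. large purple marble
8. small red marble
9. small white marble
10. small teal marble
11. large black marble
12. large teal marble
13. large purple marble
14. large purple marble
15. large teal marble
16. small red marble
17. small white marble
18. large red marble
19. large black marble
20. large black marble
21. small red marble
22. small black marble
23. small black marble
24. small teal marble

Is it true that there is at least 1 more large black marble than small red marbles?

There are 4 large black marbles.
There are 3 small red marbles.
The claim requires 4 − 3 = 1 ≥ 1, which holds.

True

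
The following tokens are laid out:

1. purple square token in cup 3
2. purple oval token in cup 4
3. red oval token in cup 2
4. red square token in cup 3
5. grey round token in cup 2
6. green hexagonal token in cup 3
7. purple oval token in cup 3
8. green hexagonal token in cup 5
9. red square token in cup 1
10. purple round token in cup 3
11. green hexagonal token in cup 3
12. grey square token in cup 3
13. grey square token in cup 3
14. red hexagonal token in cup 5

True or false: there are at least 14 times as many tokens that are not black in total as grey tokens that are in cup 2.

True

tokens that are not black: 14.
grey tokens in cup 2: 1.
The claim requires 14 ≥ 14 × 1 = 14, which holds.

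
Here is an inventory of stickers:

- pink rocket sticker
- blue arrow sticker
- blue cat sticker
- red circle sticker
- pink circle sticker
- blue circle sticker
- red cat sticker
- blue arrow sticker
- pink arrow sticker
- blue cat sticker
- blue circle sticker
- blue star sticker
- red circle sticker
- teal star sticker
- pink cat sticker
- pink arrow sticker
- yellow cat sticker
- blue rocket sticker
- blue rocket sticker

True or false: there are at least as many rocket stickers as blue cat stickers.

rocket stickers: 3.
blue cat stickers: 2.
The claim requires 3 ≥ 2, which holds.

True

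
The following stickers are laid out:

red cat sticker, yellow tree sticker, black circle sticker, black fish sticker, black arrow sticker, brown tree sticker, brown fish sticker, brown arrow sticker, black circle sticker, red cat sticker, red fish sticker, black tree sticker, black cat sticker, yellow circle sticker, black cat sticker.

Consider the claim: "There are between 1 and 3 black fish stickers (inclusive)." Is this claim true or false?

|black fish stickers| = 1.
The claim requires 1 ≤ 1 ≤ 3, which holds.

True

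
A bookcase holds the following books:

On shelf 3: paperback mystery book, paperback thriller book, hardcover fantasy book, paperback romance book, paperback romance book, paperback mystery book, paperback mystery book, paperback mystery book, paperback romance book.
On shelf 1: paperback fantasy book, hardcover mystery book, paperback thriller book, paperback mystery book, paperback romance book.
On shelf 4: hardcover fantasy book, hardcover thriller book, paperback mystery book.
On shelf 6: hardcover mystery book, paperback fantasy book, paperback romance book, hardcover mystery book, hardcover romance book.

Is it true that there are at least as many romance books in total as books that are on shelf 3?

False

|romance books| = 6.
|books on shelf 3| = 9.
The claim requires 6 ≥ 9, which does not hold.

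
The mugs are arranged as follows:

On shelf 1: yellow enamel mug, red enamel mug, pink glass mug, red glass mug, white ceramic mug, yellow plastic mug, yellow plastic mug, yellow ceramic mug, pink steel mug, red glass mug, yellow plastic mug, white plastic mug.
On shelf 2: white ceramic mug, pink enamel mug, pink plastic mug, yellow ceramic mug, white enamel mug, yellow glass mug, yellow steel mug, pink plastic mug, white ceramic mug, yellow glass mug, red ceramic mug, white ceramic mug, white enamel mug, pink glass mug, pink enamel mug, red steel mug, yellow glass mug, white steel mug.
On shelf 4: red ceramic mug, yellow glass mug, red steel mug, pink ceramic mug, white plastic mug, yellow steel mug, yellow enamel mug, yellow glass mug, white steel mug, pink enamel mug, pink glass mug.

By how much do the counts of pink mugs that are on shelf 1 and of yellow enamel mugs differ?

0

pink mugs on shelf 1: 2. yellow enamel mugs: 2.
|2 − 2| = 2 − 2 = 0.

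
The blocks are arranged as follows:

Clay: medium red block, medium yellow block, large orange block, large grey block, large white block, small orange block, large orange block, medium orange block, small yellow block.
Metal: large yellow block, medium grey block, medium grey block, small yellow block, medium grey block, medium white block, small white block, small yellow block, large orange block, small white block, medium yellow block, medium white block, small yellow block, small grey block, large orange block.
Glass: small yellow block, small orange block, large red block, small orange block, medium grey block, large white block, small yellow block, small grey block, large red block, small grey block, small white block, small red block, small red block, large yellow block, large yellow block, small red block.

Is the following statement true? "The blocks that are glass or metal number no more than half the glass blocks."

blocks that are glass or metal: 31.
glass blocks: 16.
The claim requires 2 × 31 = 62 ≤ 16, which does not hold.

False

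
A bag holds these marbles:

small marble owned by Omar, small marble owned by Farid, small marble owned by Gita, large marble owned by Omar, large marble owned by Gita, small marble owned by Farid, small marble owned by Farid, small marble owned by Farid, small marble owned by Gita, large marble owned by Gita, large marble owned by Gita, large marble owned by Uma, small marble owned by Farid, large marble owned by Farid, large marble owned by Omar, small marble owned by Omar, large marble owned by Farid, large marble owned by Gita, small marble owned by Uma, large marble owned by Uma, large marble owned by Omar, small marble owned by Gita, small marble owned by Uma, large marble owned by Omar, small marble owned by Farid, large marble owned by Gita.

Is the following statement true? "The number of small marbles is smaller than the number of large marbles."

False

There are 13 small marbles.
There are 13 large marbles.
The claim requires 13 < 13, which does not hold.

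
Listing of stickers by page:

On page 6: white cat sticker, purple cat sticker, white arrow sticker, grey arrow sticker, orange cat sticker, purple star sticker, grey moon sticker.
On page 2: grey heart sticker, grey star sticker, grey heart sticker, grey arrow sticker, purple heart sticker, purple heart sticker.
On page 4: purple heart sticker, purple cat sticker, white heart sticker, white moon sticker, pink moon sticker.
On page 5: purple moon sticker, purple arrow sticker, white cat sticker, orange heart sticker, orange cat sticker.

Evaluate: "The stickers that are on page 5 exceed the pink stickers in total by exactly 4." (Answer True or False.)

|stickers on page 5| = 5.
|pink stickers| = 1.
The claim requires 5 − 1 (= 4) to equal 4, which holds.

True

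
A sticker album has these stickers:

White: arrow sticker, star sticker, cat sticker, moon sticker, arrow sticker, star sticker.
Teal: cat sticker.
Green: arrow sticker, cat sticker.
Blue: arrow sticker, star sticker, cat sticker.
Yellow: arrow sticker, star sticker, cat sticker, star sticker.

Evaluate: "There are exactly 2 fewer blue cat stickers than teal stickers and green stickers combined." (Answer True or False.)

True

There is 1 blue cat sticker.
teal stickers: 1; green stickers: 2; combined: 1 + 2 = 3.
The claim requires 3 − 1 (= 2) to equal 2, which holds.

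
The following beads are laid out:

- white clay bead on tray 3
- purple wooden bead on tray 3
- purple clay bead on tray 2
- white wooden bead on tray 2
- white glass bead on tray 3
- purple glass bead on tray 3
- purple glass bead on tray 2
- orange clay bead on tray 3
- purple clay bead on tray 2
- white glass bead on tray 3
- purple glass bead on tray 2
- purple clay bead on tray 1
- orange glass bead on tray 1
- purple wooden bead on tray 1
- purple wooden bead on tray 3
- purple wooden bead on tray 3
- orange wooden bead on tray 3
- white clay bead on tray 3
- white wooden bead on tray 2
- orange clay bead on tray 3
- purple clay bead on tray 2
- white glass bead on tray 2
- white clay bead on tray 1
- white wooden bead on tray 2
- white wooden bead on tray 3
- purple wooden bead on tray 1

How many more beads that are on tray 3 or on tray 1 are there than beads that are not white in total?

beads on tray 3 or on tray 1: 17.
beads that are not white: 16.
17 − 16 = 1.

1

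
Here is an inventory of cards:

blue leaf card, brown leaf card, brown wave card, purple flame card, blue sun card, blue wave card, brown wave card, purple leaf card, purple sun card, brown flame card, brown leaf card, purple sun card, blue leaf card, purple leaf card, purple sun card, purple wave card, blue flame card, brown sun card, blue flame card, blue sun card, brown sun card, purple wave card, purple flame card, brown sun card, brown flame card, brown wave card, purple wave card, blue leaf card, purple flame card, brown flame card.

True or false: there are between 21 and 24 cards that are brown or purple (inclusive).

There are 22 cards that are brown or purple.
The claim requires 21 ≤ 22 ≤ 24, which holds.

True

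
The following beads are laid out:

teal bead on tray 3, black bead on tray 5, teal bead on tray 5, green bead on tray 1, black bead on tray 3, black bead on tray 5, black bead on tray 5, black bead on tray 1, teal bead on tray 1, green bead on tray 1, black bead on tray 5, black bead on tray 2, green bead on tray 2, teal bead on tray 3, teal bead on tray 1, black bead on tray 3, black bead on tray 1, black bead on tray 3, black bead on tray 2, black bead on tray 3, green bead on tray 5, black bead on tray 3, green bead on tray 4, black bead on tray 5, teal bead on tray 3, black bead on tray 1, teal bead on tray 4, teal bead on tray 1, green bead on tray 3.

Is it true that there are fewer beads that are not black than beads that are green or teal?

False

beads that are not black: 14.
beads that are green or teal: 14.
The claim requires 14 < 14, which does not hold.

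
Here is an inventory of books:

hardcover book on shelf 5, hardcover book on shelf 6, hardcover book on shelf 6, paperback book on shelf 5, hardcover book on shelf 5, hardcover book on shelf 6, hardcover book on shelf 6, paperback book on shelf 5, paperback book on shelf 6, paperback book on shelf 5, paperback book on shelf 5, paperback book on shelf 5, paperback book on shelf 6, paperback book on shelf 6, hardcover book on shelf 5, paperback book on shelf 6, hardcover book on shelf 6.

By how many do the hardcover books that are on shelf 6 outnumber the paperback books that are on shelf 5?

hardcover books on shelf 6: 5.
paperback books on shelf 5: 5.
5 − 5 = 0.

0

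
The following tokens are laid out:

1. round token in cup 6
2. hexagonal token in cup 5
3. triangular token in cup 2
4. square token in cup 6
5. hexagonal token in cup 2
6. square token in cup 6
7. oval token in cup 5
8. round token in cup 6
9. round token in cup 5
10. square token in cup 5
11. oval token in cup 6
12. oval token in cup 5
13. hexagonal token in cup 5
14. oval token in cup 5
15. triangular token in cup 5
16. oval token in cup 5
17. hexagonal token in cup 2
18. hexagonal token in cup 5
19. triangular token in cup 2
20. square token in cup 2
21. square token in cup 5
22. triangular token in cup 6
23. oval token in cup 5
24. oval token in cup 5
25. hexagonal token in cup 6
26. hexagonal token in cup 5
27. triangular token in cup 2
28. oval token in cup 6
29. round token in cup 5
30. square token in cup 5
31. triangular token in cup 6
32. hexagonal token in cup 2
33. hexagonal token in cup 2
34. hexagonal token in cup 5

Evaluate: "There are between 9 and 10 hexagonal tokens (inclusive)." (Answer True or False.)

True

There are 10 hexagonal tokens.
The claim requires 9 ≤ 10 ≤ 10, which holds.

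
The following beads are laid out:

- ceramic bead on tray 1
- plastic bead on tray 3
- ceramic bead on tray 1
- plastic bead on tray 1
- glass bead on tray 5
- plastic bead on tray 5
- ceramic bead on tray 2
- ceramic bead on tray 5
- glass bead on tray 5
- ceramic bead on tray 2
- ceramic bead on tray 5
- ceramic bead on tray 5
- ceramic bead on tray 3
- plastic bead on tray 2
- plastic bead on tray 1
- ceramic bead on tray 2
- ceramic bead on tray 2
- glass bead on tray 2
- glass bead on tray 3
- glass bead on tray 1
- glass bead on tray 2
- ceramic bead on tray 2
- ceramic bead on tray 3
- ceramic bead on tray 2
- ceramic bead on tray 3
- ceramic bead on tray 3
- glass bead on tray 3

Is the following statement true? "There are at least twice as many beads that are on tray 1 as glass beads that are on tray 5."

|beads on tray 1| = 5.
|glass beads on tray 5| = 2.
The claim requires 5 ≥ 2 × 2 = 4, which holds.

True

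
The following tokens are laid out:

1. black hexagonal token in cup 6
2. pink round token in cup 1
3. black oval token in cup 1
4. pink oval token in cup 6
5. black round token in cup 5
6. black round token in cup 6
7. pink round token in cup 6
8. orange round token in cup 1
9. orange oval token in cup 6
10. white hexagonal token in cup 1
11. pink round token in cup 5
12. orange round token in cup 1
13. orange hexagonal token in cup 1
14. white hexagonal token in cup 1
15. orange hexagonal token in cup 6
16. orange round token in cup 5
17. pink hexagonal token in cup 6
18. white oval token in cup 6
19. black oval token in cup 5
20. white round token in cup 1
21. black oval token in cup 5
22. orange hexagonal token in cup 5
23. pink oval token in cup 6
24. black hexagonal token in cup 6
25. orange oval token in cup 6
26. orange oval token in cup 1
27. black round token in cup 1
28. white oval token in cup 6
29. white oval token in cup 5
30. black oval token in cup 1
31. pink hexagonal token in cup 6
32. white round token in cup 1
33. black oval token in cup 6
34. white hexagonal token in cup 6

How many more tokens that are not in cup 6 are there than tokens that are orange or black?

tokens that are not in cup 6: 19.
tokens that are orange or black: 19.
19 − 19 = 0.

0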